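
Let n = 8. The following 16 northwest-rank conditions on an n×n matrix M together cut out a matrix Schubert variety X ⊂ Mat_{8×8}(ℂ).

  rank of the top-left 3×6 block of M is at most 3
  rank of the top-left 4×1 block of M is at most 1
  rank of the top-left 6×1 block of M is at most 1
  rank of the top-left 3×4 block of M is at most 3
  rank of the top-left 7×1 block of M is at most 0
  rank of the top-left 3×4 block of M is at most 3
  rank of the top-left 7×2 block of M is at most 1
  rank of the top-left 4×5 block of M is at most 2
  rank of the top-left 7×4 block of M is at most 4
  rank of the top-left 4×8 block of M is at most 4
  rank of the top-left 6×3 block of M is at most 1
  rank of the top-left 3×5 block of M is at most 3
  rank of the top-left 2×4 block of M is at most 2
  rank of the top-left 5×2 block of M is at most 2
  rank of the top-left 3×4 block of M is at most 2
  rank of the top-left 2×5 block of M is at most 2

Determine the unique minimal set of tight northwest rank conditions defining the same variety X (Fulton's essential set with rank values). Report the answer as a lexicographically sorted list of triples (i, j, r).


Computing R[i][j] = min implied NW-rank bound (n=8, 16 conditions):

  R[1]: 0, 1, 1, 1, 1, 1, 1, 1
  R[2]: 0, 1, 1, 2, 2, 2, 2, 2
  R[3]: 0, 1, 1, 2, 2, 3, 3, 3
  R[4]: 0, 1, 1, 2, 2, 3, 4, 4
  R[5]: 0, 1, 1, 2, 3, 4, 5, 5
  R[6]: 0, 1, 1, 2, 3, 4, 5, 6
  R[7]: 0, 1, 2, 3, 4, 5, 6, 7
  R[8]: 1, 2, 3, 4, 5, 6, 7, 8

giving w = (2, 4, 6, 7, 5, 8, 3, 1) via Δ²R.

|D(w)|=14, |Ess(w)|=3:

[(4, 5, 2), (6, 3, 1), (7, 1, 0)]


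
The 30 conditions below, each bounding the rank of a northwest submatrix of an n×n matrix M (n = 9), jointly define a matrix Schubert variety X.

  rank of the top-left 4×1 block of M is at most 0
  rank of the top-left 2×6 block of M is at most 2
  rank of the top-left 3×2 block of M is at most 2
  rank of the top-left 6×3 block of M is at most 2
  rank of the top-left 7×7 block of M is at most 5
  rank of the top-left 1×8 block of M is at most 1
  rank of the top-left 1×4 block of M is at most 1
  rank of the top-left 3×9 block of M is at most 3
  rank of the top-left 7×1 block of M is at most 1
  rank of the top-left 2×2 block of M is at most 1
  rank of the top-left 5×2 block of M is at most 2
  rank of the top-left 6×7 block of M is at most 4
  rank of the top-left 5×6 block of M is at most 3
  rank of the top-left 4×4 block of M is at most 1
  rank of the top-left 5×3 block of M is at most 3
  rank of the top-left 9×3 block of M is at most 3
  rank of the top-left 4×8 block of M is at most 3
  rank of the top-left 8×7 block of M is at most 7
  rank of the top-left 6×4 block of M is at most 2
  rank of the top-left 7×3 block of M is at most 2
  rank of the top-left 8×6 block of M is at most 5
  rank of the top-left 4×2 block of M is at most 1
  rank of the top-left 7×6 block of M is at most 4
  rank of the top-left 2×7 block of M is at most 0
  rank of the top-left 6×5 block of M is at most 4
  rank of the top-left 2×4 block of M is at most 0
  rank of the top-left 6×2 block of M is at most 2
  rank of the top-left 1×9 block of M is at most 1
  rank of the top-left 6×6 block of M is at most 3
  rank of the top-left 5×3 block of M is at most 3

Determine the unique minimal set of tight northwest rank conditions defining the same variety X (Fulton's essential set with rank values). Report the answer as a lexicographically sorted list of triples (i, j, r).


Recovering R(i,j) via the rank-extension bound from the 30 conditions:

  0 0 0 0 0 0 0 1 1
  0 0 0 0 0 0 0 1 2
  0 1 1 1 1 1 1 2 3
  0 1 1 1 2 2 2 3 4
  1 2 2 2 3 3 3 4 5
  1 2 2 2 3 3 4 5 6
  1 2 2 3 4 4 5 6 7
  1 2 3 4 5 5 6 7 8
  1 2 3 4 5 6 7 8 9

reading off 1-entries of Δ²R: w = (8, 9, 2, 5, 1, 7, 4, 3, 6).

Rothe diagram D(w) (22 cells), 6 SE-corners (essential conditions):

[(2, 7, 0), (4, 1, 0), (4, 4, 1), (6, 4, 2), (6, 6, 3), (7, 3, 2)]


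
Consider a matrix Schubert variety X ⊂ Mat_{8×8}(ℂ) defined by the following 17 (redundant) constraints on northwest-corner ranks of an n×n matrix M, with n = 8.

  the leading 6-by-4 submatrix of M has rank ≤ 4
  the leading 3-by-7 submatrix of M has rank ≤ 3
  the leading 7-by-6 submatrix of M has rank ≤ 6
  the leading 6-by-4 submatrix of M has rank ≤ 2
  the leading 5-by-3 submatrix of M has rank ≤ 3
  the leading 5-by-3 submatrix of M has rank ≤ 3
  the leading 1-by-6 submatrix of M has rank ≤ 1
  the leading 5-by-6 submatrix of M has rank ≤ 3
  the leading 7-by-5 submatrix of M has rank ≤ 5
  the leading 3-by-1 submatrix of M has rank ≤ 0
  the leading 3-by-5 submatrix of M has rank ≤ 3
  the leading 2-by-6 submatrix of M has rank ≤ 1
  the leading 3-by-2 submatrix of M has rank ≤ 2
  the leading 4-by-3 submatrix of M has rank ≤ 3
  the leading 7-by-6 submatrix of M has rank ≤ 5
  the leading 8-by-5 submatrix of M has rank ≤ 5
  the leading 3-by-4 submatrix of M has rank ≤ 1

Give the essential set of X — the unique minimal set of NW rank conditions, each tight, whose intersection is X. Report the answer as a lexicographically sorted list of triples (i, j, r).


Computing R[i][j] = min implied NW-rank bound (n=8, 17 conditions):

  R[1]: 0, 1, 1, 1, 1, 1, 1, 1
  R[2]: 0, 1, 1, 1, 1, 1, 2, 2
  R[3]: 0, 1, 1, 1, 2, 2, 3, 3
  R[4]: 1, 2, 2, 2, 3, 3, 4, 4
  R[5]: 1, 2, 2, 2, 3, 3, 4, 5
  R[6]: 1, 2, 2, 2, 3, 4, 5, 6
  R[7]: 1, 2, 3, 3, 4, 5, 6, 7
  R[8]: 1, 2, 3, 4, 5, 6, 7, 8

second differences of R give the permutation w = (2, 7, 5, 1, 8, 6, 3, 4).

ℓ(w)=14; the 5 essential cells (i,j,r):

[(2, 6, 1), (3, 1, 0), (3, 4, 1), (5, 6, 3), (6, 4, 2)]


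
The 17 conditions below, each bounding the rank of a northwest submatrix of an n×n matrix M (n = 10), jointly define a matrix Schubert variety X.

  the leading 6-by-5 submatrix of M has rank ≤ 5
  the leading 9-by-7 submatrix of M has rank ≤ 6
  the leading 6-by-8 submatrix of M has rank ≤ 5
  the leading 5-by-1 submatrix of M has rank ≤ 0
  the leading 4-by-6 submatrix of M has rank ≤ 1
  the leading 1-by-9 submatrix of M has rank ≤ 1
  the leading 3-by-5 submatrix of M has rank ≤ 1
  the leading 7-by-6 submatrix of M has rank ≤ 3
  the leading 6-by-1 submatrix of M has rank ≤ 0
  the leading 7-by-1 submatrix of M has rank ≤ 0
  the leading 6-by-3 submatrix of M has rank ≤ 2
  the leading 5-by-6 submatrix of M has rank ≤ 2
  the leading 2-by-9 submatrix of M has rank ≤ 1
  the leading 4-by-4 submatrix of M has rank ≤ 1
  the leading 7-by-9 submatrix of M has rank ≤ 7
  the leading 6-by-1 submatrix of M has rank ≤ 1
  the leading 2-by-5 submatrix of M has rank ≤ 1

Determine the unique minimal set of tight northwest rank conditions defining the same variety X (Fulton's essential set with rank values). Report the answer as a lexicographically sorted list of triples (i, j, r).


Recovering R(i,j) via the rank-extension bound from the 17 conditions:

  row 1: 0, 1, 1, 1, 1, 1, 1, 1, 1, 1
  row 2: 0, 1, 1, 1, 1, 1, 1, 1, 1, 2
  row 3: 0, 1, 1, 1, 1, 1, 2, 2, 2, 3
  row 4: 0, 1, 1, 1, 1, 1, 2, 3, 3, 4
  row 5: 0, 1, 2, 2, 2, 2, 3, 4, 4, 5
  row 6: 0, 1, 2, 3, 3, 3, 4, 5, 5, 6
  row 7: 0, 1, 2, 3, 3, 3, 4, 5, 6, 7
  row 8: 1, 2, 3, 4, 4, 4, 5, 6, 7, 8
  row 9: 1, 2, 3, 4, 5, 5, 6, 7, 8, 9
  row 10: 1, 2, 3, 4, 5, 6, 7, 8, 9, 10

so w = (2, 10, 7, 8, 3, 4, 9, 1, 5, 6).

Rothe diagram D(w) (24 cells), 4 SE-corners (essential conditions):

[(2, 9, 1), (4, 6, 1), (7, 1, 0), (7, 6, 3)]


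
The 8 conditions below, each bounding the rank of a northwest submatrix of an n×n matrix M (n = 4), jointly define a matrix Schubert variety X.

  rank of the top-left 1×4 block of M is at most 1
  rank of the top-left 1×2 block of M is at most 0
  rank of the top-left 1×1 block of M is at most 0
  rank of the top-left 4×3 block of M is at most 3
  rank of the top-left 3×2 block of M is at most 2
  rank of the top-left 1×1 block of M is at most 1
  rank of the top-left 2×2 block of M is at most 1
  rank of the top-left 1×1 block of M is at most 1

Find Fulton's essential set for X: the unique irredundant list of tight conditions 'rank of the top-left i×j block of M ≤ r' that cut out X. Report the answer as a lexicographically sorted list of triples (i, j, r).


The tightest implied rank at each (i,j), from the 8 conditions:

  R[1]: 0 | 0 | 1 | 1
  R[2]: 1 | 1 | 2 | 2
  R[3]: 1 | 2 | 3 | 3
  R[4]: 1 | 2 | 3 | 4

hence w(1..4) = (3, 1, 2, 4).

D(w) has 2 cells with 1 SE-corner; essential set:

[(1, 2, 0)]


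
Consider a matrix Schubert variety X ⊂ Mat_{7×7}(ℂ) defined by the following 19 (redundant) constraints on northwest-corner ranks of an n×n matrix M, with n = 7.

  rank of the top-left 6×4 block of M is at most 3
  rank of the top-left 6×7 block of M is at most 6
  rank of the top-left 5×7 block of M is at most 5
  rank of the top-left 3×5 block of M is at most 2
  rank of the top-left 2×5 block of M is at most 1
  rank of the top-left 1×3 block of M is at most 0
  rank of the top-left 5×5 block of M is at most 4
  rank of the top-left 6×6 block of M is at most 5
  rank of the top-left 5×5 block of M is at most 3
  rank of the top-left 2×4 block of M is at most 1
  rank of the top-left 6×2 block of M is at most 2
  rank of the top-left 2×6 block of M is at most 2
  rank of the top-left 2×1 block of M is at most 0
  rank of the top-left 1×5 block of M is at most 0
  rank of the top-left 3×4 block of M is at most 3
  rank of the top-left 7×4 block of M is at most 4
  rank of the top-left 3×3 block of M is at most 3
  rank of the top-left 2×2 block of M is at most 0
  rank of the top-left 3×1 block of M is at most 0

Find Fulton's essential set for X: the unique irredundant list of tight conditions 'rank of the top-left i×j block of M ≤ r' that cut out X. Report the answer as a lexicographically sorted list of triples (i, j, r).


Rank table r_w(7×7) implied by the 19 constraints:

  0, 0, 0, 0, 0, 1, 1
  0, 0, 1, 1, 1, 2, 2
  0, 1, 2, 2, 2, 3, 3
  1, 2, 3, 3, 3, 4, 4
  1, 2, 3, 3, 3, 4, 5
  1, 2, 3, 3, 4, 5, 6
  1, 2, 3, 4, 5, 6, 7

reading off 1-entries of Δ²R: w = (6, 3, 2, 1, 7, 5, 4).

5 SE-corners of the 11-cell Rothe diagram give Ess(w):

[(1, 5, 0), (2, 2, 0), (3, 1, 0), (5, 5, 3), (6, 4, 3)]


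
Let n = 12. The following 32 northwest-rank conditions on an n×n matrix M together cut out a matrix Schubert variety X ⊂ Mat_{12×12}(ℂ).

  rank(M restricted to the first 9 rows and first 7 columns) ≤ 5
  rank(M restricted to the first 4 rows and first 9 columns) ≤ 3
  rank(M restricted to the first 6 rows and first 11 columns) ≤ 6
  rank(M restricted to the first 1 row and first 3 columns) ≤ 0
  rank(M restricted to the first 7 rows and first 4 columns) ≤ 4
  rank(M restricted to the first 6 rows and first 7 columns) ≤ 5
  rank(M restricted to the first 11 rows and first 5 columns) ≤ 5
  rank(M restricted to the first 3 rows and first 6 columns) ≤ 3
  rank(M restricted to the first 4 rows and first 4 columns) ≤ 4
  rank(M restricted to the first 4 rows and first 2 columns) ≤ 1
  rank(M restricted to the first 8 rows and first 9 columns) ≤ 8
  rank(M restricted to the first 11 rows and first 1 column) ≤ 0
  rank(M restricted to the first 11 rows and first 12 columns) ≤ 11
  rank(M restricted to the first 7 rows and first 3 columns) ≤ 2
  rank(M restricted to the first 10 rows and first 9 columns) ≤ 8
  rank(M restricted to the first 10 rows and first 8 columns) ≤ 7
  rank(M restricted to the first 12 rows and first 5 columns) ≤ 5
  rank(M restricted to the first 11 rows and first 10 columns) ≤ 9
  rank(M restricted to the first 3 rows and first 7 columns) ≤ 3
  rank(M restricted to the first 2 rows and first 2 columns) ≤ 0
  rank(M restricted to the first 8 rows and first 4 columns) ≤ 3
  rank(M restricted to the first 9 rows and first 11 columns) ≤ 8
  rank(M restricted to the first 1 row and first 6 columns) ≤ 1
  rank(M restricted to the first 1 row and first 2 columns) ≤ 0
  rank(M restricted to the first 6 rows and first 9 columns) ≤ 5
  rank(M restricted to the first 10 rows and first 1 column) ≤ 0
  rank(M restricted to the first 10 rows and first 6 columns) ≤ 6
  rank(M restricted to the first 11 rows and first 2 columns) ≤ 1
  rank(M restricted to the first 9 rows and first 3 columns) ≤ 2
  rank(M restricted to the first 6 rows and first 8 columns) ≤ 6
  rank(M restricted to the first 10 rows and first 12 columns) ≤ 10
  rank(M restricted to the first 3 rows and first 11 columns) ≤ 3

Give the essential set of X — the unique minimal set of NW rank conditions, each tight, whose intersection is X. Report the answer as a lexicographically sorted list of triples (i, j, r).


Rank table r_w(12×12) implied by the 32 constraints:

  0, 0, 0, 1, 1, 1, 1, 1, 1, 1, 1, 1
  0, 0, 1, 2, 2, 2, 2, 2, 2, 2, 2, 2
  0, 1, 2, 3, 3, 3, 3, 3, 3, 3, 3, 3
  0, 1, 2, 3, 3, 3, 3, 3, 3, 4, 4, 4
  0, 1, 2, 3, 4, 4, 4, 4, 4, 5, 5, 5
  0, 1, 2, 3, 4, 5, 5, 5, 5, 6, 6, 6
  0, 1, 2, 3, 4, 5, 5, 6, 6, 7, 7, 7
  0, 1, 2, 3, 4, 5, 5, 6, 7, 8, 8, 8
  0, 1, 2, 3, 4, 5, 5, 6, 7, 8, 8, 9
  0, 1, 2, 3, 4, 5, 6, 7, 8, 9, 9, 10
  0, 1, 2, 3, 4, 5, 6, 7, 8, 9, 10, 11
  1, 2, 3, 4, 5, 6, 7, 8, 9, 10, 11, 12

giving w = (4, 3, 2, 10, 5, 6, 8, 9, 12, 7, 11, 1) via Δ²R.

D(w) has 23 cells with 6 SE-corners; essential set:

[(1, 3, 0), (2, 2, 0), (4, 9, 3), (9, 7, 5), (9, 11, 8), (11, 1, 0)]


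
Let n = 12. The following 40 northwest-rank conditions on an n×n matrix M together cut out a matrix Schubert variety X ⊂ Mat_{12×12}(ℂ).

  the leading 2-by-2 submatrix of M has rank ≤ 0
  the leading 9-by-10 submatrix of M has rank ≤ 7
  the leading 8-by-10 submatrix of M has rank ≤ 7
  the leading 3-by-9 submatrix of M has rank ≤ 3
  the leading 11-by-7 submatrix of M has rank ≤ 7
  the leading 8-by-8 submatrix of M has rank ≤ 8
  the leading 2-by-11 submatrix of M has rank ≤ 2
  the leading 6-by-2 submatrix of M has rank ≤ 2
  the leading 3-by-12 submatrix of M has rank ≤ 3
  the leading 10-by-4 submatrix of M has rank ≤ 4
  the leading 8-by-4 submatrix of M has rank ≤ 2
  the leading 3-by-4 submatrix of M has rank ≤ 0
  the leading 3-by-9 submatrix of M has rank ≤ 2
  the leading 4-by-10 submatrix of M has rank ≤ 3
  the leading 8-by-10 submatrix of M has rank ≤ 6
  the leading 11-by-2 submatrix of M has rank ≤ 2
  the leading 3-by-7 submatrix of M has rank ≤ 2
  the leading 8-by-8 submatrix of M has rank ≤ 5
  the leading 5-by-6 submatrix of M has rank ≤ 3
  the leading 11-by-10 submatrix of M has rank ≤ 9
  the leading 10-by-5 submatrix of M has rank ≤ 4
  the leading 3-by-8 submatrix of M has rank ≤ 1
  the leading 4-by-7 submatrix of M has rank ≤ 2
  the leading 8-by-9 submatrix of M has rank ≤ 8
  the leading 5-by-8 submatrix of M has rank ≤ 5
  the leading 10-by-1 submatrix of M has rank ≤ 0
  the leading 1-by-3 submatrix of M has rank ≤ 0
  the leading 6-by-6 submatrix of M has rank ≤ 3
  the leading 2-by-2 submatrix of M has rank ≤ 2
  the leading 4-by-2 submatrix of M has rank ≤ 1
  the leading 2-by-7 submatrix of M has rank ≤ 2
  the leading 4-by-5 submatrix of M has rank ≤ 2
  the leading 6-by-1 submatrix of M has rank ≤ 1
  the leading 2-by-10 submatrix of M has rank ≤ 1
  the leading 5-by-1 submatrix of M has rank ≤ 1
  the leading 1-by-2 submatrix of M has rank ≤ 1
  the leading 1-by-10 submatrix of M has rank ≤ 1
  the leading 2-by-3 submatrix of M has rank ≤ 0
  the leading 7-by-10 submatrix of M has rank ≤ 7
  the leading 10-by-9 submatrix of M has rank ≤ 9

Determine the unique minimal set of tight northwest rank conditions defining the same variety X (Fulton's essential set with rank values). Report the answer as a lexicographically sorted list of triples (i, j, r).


Recovering R(i,j) via the rank-extension bound from the 40 conditions:

  i=1: 0, 0, 0, 0, 1, 1, 1, 1, 1, 1, 1, 1
  i=2: 0, 0, 0, 0, 1, 1, 1, 1, 1, 1, 2, 2
  i=3: 0, 0, 0, 0, 1, 1, 1, 1, 2, 2, 3, 3
  i=4: 0, 1, 1, 1, 2, 2, 2, 2, 3, 3, 4, 4
  i=5: 0, 1, 2, 2, 3, 3, 3, 3, 4, 4, 5, 5
  i=6: 0, 1, 2, 2, 3, 3, 4, 4, 5, 5, 6, 6
  i=7: 0, 1, 2, 2, 3, 4, 5, 5, 6, 6, 7, 7
  i=8: 0, 1, 2, 2, 3, 4, 5, 5, 6, 6, 7, 8
  i=9: 0, 1, 2, 3, 4, 5, 6, 6, 7, 7, 8, 9
  i=10: 0, 1, 2, 3, 4, 5, 6, 7, 8, 8, 9, 10
  i=11: 1, 2, 3, 4, 5, 6, 7, 8, 9, 9, 10, 11
  i=12: 1, 2, 3, 4, 5, 6, 7, 8, 9, 10, 11, 12

the unique w with this rank table is (5, 11, 9, 2, 3, 7, 6, 12, 4, 8, 1, 10).

D(w) has 33 cells with 8 SE-corners; essential set:

[(2, 10, 1), (3, 4, 0), (3, 8, 1), (6, 6, 3), (8, 4, 2), (8, 8, 5), (8, 10, 6), (10, 1, 0)]


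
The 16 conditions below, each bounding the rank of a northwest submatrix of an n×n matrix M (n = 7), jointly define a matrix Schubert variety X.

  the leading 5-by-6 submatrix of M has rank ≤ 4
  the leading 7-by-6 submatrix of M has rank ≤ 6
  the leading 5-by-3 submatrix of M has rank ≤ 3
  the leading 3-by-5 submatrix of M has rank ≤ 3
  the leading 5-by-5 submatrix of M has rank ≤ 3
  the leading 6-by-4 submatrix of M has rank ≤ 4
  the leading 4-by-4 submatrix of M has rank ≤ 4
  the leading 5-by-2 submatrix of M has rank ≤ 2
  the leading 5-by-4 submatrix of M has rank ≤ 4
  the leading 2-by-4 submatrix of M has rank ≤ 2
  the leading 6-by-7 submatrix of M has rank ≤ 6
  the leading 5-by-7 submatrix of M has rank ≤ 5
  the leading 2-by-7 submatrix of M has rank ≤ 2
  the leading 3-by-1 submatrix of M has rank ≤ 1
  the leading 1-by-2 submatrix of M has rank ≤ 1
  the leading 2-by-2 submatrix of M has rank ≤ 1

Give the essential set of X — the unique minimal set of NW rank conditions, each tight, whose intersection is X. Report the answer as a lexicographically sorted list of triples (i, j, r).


Recovering R(i,j) via the rank-extension bound from the 16 conditions:

  row 1: 1 1 1 1 1 1 1
  row 2: 1 1 2 2 2 2 2
  row 3: 1 2 3 3 3 3 3
  row 4: 1 2 3 3 3 4 4
  row 5: 1 2 3 3 3 4 5
  row 6: 1 2 3 4 4 5 6
  row 7: 1 2 3 4 5 6 7

the unique w with this rank table is (1, 3, 2, 6, 7, 4, 5).

|D(w)|=5, |Ess(w)|=2:

[(2, 2, 1), (5, 5, 3)]


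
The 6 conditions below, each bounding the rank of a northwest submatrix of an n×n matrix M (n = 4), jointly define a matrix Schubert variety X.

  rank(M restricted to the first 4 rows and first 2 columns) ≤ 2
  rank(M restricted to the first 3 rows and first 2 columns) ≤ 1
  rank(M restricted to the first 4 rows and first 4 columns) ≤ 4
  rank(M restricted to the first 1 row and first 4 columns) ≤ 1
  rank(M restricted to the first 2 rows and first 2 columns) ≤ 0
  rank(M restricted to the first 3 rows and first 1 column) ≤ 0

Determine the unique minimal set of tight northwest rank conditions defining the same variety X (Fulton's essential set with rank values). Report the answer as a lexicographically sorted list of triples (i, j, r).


Propagating the 6 rank bounds to every northwest block:

  i=1: 0  0  1  1
  i=2: 0  0  1  2
  i=3: 0  1  2  3
  i=4: 1  2  3  4

reading off 1-entries of Δ²R: w = (3, 4, 2, 1).

ℓ(w)=5; the 2 essential cells (i,j,r):

[(2, 2, 0), (3, 1, 0)]


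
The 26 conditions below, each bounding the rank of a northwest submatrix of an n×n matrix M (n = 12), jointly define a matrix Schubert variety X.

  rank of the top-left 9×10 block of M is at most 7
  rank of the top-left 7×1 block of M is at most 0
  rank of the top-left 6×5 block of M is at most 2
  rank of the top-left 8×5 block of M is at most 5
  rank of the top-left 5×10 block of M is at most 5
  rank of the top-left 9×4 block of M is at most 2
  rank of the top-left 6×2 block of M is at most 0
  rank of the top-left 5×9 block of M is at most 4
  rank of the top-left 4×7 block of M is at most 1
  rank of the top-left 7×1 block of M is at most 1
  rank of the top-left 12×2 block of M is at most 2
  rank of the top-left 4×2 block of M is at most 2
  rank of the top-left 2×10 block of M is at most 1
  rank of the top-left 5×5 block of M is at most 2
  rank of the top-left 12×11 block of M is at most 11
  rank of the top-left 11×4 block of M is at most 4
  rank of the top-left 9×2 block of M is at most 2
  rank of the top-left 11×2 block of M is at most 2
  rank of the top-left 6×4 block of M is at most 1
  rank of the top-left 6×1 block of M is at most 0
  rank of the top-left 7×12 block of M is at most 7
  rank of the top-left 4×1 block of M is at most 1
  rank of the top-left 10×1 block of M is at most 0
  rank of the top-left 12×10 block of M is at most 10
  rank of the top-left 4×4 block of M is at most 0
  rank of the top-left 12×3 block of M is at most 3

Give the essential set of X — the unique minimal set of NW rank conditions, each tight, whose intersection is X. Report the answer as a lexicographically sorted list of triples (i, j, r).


Computing R[i][j] = min implied NW-rank bound (n=12, 26 conditions):

  row 1: 0, 0, 0, 0, 1, 1, 1, 1, 1, 1, 1, 1
  row 2: 0, 0, 0, 0, 1, 1, 1, 1, 1, 1, 2, 2
  row 3: 0, 0, 0, 0, 1, 1, 1, 2, 2, 2, 3, 3
  row 4: 0, 0, 0, 0, 1, 1, 1, 2, 3, 3, 4, 4
  row 5: 0, 0, 1, 1, 2, 2, 2, 3, 4, 4, 5, 5
  row 6: 0, 0, 1, 1, 2, 3, 3, 4, 5, 5, 6, 6
  row 7: 0, 1, 2, 2, 3, 4, 4, 5, 6, 6, 7, 7
  row 8: 0, 1, 2, 2, 3, 4, 5, 6, 7, 7, 8, 8
  row 9: 0, 1, 2, 2, 3, 4, 5, 6, 7, 7, 8, 9
  row 10: 0, 1, 2, 3, 4, 5, 6, 7, 8, 8, 9, 10
  row 11: 1, 2, 3, 4, 5, 6, 7, 8, 9, 9, 10, 11
  row 12: 1, 2, 3, 4, 5, 6, 7, 8, 9, 10, 11, 12

giving w = (5, 11, 8, 9, 3, 6, 2, 7, 12, 4, 1, 10) via Δ²R.

|D(w)|=37, |Ess(w)|=8:

[(2, 10, 1), (4, 4, 0), (4, 7, 1), (6, 2, 0), (6, 4, 1), (9, 4, 2), (9, 10, 7), (10, 1, 0)]


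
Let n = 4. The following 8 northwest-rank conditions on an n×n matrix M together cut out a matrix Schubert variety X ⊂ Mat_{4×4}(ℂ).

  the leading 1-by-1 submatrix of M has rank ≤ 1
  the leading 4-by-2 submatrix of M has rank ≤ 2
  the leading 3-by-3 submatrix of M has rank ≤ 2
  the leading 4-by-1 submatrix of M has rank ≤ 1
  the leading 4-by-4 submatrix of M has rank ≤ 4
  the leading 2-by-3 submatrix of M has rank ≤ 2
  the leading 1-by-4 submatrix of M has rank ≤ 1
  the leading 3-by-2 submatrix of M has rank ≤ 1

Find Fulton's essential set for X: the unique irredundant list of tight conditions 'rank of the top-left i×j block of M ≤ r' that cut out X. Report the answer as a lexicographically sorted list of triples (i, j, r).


Reconstructing r_w from the 8 given conditions:

  i=1: 1  1  1  1
  i=2: 1  1  2  2
  i=3: 1  1  2  3
  i=4: 1  2  3  4

giving w = (1, 3, 4, 2) via Δ²R.

D(w) has 2 cells with 1 SE-corner; essential set:

[(3, 2, 1)]


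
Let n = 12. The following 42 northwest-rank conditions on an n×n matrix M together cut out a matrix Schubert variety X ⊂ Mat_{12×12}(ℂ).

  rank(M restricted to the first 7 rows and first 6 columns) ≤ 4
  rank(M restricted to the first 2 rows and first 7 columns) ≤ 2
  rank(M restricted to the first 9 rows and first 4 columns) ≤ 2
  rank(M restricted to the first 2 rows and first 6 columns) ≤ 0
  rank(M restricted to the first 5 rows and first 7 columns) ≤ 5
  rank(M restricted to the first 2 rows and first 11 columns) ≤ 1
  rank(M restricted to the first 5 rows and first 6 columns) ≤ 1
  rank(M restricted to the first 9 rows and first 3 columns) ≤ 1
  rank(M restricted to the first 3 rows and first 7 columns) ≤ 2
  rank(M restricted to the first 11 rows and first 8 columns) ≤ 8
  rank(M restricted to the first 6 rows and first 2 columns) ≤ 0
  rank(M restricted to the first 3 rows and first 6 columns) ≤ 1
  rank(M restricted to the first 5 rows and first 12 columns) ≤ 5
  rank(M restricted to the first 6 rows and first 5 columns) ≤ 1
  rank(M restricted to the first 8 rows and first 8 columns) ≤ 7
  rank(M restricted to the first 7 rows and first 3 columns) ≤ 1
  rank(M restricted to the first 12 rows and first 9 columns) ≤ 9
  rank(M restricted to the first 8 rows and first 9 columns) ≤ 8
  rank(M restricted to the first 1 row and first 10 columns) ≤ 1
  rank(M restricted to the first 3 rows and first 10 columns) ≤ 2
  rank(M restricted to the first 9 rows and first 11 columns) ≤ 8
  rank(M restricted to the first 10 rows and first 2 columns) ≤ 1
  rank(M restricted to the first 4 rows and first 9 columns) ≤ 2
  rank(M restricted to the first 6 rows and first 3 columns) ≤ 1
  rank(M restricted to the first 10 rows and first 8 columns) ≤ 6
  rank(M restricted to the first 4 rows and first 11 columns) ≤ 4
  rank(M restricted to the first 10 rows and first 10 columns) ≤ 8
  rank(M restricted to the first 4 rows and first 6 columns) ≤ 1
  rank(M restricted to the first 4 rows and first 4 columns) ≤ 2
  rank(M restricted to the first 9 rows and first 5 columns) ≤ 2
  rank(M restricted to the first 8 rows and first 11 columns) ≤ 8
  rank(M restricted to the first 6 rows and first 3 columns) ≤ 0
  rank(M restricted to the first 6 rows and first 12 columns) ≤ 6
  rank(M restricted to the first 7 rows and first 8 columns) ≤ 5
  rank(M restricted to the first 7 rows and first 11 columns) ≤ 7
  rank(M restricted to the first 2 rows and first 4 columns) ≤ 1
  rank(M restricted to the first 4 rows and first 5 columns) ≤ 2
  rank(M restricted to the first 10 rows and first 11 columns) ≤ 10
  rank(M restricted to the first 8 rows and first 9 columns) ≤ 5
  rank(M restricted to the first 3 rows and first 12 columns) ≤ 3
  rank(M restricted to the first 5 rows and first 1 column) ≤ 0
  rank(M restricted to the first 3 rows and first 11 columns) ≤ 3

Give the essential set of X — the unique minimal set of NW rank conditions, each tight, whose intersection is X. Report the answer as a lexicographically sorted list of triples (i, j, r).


Propagating the 42 rank bounds to every northwest block:

  row 1: 0 0 0 0 0 0 1 1 1 1 1 1
  row 2: 0 0 0 0 0 0 1 1 1 1 1 2
  row 3: 0 0 0 1 1 1 2 2 2 2 2 3
  row 4: 0 0 0 1 1 1 2 2 2 3 3 4
  row 5: 0 0 0 1 1 1 2 3 3 4 4 5
  row 6: 0 0 0 1 1 2 3 4 4 5 5 6
  row 7: 1 1 1 2 2 3 4 5 5 6 6 7
  row 8: 1 1 1 2 2 3 4 5 5 6 7 8
  row 9: 1 1 1 2 2 3 4 5 6 7 8 9
  row 10: 1 1 2 3 3 4 5 6 7 8 9 10
  row 11: 1 2 3 4 4 5 6 7 8 9 10 11
  row 12: 1 2 3 4 5 6 7 8 9 10 11 12

reading off 1-entries of Δ²R: w = (7, 12, 4, 10, 8, 6, 1, 11, 9, 3, 2, 5).

Fulton essential set (10 of the 43 Rothe cells):

[(2, 6, 0), (2, 11, 1), (4, 9, 2), (5, 6, 1), (6, 3, 0), (6, 5, 1), (8, 9, 5), (9, 3, 1), (9, 5, 2), (10, 2, 1)]


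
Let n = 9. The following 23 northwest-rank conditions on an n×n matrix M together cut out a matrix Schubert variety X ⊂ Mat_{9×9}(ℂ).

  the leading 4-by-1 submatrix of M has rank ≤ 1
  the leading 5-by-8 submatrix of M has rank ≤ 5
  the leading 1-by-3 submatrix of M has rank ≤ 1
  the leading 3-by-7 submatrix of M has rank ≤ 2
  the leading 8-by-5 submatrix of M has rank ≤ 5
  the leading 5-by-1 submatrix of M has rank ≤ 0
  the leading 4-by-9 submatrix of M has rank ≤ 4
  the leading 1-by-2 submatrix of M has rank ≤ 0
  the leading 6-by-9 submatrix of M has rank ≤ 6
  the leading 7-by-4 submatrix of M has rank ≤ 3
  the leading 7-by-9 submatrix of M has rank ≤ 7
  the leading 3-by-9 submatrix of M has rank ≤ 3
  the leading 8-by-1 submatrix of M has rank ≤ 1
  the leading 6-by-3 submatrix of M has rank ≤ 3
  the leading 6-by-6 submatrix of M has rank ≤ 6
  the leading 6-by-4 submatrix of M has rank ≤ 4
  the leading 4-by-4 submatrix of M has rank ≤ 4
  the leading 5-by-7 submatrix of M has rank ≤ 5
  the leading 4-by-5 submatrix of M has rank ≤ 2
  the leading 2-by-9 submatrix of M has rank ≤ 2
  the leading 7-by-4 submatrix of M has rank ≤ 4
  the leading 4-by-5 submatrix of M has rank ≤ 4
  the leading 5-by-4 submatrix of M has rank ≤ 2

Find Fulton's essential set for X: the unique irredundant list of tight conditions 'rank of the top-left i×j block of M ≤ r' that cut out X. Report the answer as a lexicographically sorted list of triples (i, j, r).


Computing R[i][j] = min implied NW-rank bound (n=9, 23 conditions):

  R[1]: 0  0  1  1  1  1  1  1  1
  R[2]: 0  1  2  2  2  2  2  2  2
  R[3]: 0  1  2  2  2  2  2  3  3
  R[4]: 0  1  2  2  2  3  3  4  4
  R[5]: 0  1  2  2  3  4  4  5  5
  R[6]: 1  2  3  3  4  5  5  6  6
  R[7]: 1  2  3  3  4  5  6  7  7
  R[8]: 1  2  3  4  5  6  7  8  8
  R[9]: 1  2  3  4  5  6  7  8  9

reading off 1-entries of Δ²R: w = (3, 2, 8, 6, 5, 1, 7, 4, 9).

Rothe diagram D(w) (14 cells), 6 SE-corners (essential conditions):

[(1, 2, 0), (3, 7, 2), (4, 5, 2), (5, 1, 0), (5, 4, 2), (7, 4, 3)]


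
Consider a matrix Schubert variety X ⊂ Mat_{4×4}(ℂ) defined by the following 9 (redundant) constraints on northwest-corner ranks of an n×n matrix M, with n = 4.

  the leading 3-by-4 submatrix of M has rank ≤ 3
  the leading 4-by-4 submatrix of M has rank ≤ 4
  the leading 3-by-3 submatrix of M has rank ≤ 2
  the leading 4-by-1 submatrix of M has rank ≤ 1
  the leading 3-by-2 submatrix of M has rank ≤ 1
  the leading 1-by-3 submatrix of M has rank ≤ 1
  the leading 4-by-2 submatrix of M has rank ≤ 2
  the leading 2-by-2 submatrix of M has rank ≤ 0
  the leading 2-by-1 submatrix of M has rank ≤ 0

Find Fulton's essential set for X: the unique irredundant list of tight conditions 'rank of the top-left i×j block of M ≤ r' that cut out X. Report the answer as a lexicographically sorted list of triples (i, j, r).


Propagating the 9 rank bounds to every northwest block:

  R[1]: 0 0 1 1
  R[2]: 0 0 1 2
  R[3]: 1 1 2 3
  R[4]: 1 2 3 4

so w = (3, 4, 1, 2).

1 SE-corner of the 4-cell Rothe diagram gives Ess(w):

[(2, 2, 0)]


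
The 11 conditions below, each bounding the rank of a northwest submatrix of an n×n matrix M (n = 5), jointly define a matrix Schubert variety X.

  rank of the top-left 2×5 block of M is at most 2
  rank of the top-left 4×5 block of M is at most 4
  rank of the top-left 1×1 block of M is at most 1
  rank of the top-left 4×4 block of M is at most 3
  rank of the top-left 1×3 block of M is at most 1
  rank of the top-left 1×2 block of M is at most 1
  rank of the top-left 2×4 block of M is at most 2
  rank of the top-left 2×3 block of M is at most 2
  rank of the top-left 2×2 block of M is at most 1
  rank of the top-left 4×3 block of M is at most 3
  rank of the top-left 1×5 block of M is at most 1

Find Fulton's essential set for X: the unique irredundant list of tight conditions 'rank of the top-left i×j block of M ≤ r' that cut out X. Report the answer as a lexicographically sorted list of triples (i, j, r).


Computing R[i][j] = min implied NW-rank bound (n=5, 11 conditions):

  1  1  1  1  1
  1  1  2  2  2
  1  2  3  3  3
  1  2  3  3  4
  1  2  3  4  5

the unique w with this rank table is (1, 3, 2, 5, 4).

|D(w)|=2, |Ess(w)|=2:

[(2, 2, 1), (4, 4, 3)]


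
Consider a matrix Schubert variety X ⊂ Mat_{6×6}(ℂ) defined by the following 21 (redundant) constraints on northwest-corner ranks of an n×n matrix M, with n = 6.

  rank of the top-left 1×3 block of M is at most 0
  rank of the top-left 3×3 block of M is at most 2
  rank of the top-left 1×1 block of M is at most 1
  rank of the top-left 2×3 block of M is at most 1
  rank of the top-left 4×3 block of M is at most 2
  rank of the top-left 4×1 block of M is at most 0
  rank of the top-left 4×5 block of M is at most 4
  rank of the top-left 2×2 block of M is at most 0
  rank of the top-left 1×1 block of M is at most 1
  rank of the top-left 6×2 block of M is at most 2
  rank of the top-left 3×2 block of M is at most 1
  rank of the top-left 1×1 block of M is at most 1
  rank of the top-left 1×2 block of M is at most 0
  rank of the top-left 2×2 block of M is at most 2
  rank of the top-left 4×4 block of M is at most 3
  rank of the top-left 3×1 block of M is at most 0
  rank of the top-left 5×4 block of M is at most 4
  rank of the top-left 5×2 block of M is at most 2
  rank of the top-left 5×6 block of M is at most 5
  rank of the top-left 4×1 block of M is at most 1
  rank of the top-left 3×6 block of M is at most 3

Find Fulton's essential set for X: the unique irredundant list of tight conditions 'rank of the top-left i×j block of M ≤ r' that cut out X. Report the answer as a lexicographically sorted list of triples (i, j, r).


Reconstructing r_w from the 21 given conditions:

  0 0 0 1 1 1
  0 0 1 2 2 2
  0 1 2 3 3 3
  0 1 2 3 4 4
  1 2 3 4 5 5
  1 2 3 4 5 6

second differences of R give the permutation w = (4, 3, 2, 5, 1, 6).

Rothe diagram D(w) (7 cells), 3 SE-corners (essential conditions):

[(1, 3, 0), (2, 2, 0), (4, 1, 0)]


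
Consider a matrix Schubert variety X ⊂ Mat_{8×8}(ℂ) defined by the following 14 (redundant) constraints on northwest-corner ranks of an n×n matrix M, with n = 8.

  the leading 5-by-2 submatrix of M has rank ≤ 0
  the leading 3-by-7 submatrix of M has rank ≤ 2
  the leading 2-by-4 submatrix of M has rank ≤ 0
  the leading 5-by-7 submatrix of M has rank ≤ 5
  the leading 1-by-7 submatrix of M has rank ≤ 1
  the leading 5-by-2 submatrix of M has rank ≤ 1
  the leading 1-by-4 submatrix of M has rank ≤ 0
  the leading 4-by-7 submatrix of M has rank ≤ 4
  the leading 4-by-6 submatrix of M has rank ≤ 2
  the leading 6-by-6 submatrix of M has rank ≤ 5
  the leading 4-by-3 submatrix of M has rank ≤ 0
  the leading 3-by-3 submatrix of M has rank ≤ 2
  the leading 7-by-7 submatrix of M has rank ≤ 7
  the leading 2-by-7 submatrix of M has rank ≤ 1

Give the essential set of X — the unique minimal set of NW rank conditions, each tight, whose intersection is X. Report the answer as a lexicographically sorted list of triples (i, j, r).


Propagating the 14 rank bounds to every northwest block:

  R[1]: 0 | 0 | 0 | 0 | 1 | 1 | 1 | 1
  R[2]: 0 | 0 | 0 | 0 | 1 | 1 | 1 | 2
  R[3]: 0 | 0 | 0 | 1 | 2 | 2 | 2 | 3
  R[4]: 0 | 0 | 0 | 1 | 2 | 2 | 3 | 4
  R[5]: 0 | 0 | 1 | 2 | 3 | 3 | 4 | 5
  R[6]: 1 | 1 | 2 | 3 | 4 | 4 | 5 | 6
  R[7]: 1 | 2 | 3 | 4 | 5 | 5 | 6 | 7
  R[8]: 1 | 2 | 3 | 4 | 5 | 6 | 7 | 8

hence w(1..8) = (5, 8, 4, 7, 3, 1, 2, 6).

Rothe diagram D(w) (19 cells), 5 SE-corners (essential conditions):

[(2, 4, 0), (2, 7, 1), (4, 3, 0), (4, 6, 2), (5, 2, 0)]


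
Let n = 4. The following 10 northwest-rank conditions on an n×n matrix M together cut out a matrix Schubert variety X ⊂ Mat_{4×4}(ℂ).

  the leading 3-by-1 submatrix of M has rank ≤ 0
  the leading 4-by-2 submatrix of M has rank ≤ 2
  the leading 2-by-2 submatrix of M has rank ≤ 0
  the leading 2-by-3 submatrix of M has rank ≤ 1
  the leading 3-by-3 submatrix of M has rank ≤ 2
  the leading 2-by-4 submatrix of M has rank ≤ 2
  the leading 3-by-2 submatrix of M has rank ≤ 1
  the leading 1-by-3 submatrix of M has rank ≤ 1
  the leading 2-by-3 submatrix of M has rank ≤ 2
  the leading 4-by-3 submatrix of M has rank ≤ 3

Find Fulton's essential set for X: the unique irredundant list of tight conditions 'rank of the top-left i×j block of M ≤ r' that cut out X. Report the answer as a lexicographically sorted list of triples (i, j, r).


Recovering R(i,j) via the rank-extension bound from the 10 conditions:

  0  0  1  1
  0  0  1  2
  0  1  2  3
  1  2  3  4

reading off 1-entries of Δ²R: w = (3, 4, 2, 1).

Rothe diagram D(w) (5 cells), 2 SE-corners (essential conditions):

[(2, 2, 0), (3, 1, 0)]


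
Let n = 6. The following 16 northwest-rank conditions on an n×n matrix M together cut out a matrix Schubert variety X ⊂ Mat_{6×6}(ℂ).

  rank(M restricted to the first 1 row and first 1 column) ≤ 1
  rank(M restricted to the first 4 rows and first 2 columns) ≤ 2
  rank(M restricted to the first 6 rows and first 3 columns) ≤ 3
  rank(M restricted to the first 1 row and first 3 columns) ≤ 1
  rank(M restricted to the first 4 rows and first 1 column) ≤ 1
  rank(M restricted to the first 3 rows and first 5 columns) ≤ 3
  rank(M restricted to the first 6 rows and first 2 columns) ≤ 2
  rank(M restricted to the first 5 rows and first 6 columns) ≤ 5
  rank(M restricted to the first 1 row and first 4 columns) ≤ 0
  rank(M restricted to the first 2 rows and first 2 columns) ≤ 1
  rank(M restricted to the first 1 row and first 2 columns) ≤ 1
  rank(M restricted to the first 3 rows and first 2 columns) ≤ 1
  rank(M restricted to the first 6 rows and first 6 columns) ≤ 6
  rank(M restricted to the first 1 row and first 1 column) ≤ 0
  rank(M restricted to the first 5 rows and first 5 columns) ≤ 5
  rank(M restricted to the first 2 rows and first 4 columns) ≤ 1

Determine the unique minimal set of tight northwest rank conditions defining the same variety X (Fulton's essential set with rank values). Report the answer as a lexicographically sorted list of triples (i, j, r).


The tightest implied rank at each (i,j), from the 16 conditions:

  row 1: 0  0  0  0  1  1
  row 2: 1  1  1  1  2  2
  row 3: 1  1  2  2  3  3
  row 4: 1  2  3  3  4  4
  row 5: 1  2  3  4  5  5
  row 6: 1  2  3  4  5  6

second differences of R give the permutation w = (5, 1, 3, 2, 4, 6).

D(w) has 5 cells with 2 SE-corners; essential set:

[(1, 4, 0), (3, 2, 1)]


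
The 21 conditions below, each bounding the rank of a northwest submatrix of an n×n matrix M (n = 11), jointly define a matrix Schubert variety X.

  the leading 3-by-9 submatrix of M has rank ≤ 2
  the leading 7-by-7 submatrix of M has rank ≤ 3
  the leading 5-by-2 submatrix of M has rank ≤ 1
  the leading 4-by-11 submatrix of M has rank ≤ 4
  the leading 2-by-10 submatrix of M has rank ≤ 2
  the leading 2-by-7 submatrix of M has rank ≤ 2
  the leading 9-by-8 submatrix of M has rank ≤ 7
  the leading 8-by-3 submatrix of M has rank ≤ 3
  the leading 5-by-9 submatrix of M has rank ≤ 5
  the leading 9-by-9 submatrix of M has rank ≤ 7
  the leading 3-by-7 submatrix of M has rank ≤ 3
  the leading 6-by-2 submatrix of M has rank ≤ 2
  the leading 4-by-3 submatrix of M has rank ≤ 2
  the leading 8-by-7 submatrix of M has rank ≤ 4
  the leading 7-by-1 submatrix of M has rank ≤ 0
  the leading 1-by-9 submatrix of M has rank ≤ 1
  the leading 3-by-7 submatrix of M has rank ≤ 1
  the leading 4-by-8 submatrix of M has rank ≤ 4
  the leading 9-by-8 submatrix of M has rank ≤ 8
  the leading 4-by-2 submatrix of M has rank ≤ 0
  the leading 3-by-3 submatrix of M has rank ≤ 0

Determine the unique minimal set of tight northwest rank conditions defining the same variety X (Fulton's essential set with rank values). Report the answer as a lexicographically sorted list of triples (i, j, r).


The tightest implied rank at each (i,j), from the 21 conditions:

  0  0  0  1  1  1  1  1  1  1  1
  0  0  0  1  1  1  1  2  2  2  2
  0  0  0  1  1  1  1  2  2  3  3
  0  0  1  2  2  2  2  3  3  4  4
  0  1  2  3  3  3  3  4  4  5  5
  0  1  2  3  3  3  3  4  5  6  6
  0  1  2  3  3  3  3  4  5  6  7
  1  2  3  4  4  4  4  5  6  7  8
  1  2  3  4  5  5  5  6  7  8  9
  1  2  3  4  5  6  6  7  8  9  10
  1  2  3  4  5  6  7  8  9  10  11

giving w = (4, 8, 10, 3, 2, 9, 11, 1, 5, 6, 7) via Δ²R.

ℓ(w)=27; the 6 essential cells (i,j,r):

[(3, 3, 0), (3, 7, 1), (3, 9, 2), (4, 2, 0), (7, 1, 0), (7, 7, 3)]


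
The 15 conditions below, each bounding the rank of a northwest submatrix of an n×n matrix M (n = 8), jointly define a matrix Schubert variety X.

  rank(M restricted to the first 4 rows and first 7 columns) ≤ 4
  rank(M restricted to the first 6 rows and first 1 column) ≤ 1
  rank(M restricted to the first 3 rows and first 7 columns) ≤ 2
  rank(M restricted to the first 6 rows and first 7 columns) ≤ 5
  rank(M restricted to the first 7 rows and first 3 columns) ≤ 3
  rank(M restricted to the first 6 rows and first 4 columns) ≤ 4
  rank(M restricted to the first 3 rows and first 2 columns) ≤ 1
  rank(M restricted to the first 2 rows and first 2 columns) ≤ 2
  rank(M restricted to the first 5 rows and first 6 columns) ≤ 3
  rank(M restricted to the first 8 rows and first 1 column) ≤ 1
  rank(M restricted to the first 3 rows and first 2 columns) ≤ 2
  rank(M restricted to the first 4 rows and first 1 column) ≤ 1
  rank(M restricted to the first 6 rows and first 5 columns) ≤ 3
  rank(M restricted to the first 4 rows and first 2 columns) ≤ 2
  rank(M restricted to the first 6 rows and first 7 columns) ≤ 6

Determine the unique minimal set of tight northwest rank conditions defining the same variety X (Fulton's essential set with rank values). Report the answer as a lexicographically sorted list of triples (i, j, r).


The tightest implied rank at each (i,j), from the 15 conditions:

  row 1: 1 1 1 1 1 1 1 1
  row 2: 1 1 2 2 2 2 2 2
  row 3: 1 1 2 2 2 2 2 3
  row 4: 1 2 3 3 3 3 3 4
  row 5: 1 2 3 3 3 3 4 5
  row 6: 1 2 3 3 3 4 5 6
  row 7: 1 2 3 4 4 5 6 7
  row 8: 1 2 3 4 5 6 7 8

hence w(1..8) = (1, 3, 8, 2, 7, 6, 4, 5).

|D(w)|=11, |Ess(w)|=4:

[(3, 2, 1), (3, 7, 2), (5, 6, 3), (6, 5, 3)]
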